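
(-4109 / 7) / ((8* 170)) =-587 / 1360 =-0.43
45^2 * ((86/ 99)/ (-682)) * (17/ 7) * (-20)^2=-65790000/ 26257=-2505.62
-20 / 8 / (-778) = 5 / 1556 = 0.00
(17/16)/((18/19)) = 323/288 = 1.12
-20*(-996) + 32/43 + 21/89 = 76237591/3827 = 19920.98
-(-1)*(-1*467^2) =-218089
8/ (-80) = -1/ 10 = -0.10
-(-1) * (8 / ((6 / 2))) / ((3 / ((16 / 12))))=32 / 27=1.19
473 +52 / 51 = 24175 / 51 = 474.02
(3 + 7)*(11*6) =660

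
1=1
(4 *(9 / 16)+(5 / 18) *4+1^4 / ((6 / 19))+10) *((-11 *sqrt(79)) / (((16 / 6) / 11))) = -71995 *sqrt(79) / 96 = -6665.68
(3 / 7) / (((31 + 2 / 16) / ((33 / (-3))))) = -88 / 581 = -0.15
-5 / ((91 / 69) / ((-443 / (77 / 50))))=7641750 / 7007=1090.59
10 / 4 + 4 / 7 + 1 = 57 / 14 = 4.07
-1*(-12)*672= 8064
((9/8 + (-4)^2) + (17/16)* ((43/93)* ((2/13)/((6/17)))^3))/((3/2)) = 1515158161/132400008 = 11.44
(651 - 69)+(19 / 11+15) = 6586 / 11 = 598.73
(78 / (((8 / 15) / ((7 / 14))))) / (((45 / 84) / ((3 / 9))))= 91 / 2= 45.50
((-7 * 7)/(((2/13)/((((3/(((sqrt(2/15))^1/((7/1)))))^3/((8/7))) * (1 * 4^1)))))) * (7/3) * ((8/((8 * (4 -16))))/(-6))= -160590885 * sqrt(30)/128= -6871816.43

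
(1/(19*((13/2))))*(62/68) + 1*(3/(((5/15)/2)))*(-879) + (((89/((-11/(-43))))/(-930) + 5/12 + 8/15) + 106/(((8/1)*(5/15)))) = -338956822772/21477885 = -15781.67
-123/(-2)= 123/2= 61.50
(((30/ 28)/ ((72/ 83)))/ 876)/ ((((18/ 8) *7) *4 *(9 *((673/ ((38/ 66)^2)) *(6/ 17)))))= 2546855/ 733872538675584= 0.00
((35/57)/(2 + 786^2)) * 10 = 175/17607243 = 0.00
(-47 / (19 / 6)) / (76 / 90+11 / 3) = -12690 / 3857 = -3.29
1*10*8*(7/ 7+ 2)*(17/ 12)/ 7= 340/ 7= 48.57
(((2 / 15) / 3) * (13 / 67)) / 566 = 13 / 853245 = 0.00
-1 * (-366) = 366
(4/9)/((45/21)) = 28/135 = 0.21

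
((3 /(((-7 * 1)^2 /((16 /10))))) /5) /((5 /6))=144 /6125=0.02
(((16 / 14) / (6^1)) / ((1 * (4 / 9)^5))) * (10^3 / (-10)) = -492075 / 448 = -1098.38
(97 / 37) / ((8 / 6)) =291 / 148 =1.97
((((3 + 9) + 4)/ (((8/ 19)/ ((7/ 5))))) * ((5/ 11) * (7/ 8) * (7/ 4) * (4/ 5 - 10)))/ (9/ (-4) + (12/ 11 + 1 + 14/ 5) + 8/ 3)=-449673/ 7006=-64.18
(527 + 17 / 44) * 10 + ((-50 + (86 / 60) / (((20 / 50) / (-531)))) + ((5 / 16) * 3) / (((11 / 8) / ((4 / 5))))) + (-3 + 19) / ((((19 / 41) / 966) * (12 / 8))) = 25556.61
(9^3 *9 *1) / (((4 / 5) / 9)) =295245 / 4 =73811.25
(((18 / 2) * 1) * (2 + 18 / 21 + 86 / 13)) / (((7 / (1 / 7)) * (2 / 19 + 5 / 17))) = 835278 / 191737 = 4.36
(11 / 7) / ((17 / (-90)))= -990 / 119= -8.32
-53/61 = -0.87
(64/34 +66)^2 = 1331716/289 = 4608.01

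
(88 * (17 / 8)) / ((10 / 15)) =561 / 2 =280.50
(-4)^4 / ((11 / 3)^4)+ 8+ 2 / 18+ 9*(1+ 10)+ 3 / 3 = 14432317 / 131769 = 109.53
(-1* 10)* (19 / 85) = -38 / 17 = -2.24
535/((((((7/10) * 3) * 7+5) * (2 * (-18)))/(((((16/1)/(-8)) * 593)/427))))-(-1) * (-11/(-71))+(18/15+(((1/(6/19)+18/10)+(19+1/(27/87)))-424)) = -42287902717/107504082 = -393.36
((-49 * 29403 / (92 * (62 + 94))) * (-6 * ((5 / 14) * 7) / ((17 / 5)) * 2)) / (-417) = -12006225 / 5652296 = -2.12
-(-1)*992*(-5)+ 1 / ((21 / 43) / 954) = -21046 / 7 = -3006.57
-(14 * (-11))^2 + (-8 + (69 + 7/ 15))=-354818/ 15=-23654.53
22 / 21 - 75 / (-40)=491 / 168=2.92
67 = 67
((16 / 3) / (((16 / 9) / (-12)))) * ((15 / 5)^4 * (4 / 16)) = -729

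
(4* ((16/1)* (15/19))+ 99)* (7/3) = 6629/19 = 348.89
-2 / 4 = -1 / 2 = -0.50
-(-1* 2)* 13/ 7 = 3.71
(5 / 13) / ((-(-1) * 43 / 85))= 0.76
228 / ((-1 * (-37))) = 228 / 37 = 6.16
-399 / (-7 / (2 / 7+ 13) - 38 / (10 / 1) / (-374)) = 69390090 / 89863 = 772.18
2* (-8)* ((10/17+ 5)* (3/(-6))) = 760/17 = 44.71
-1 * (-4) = 4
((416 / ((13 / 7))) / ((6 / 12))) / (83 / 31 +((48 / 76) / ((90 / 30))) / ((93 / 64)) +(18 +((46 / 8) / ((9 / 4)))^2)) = 667926 / 40781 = 16.38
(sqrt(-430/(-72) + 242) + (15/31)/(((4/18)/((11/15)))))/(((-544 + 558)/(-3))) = -sqrt(8927)/28 -297/868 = -3.72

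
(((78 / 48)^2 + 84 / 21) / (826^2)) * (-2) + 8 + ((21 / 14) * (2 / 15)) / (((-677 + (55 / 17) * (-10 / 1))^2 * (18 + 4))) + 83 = 15890466690466436809 / 174620550401010560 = 91.00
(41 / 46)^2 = 1681 / 2116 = 0.79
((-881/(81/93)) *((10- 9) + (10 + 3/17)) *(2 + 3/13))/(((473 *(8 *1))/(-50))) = 1881045125/5644782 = 333.24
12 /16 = 3 /4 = 0.75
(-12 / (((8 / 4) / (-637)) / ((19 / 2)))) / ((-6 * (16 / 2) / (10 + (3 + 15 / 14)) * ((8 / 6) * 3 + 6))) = -340613 / 320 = -1064.42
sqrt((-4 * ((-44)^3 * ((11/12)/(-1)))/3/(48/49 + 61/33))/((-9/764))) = 13552 * sqrt(28823619)/41157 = 1767.80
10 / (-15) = -2 / 3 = -0.67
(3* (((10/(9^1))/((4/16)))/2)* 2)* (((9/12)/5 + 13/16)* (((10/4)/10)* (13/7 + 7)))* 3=341/4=85.25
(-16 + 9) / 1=-7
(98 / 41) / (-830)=-49 / 17015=-0.00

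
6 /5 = 1.20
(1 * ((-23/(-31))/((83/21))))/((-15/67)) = -10787/12865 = -0.84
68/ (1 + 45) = 34/ 23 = 1.48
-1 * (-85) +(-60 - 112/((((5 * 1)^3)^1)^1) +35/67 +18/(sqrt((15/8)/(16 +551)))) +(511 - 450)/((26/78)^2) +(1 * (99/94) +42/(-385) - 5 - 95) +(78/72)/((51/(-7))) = 108 * sqrt(210)/5 +1257162488809/2649883500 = 787.44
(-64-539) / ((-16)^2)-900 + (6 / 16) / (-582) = -22407307 / 24832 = -902.36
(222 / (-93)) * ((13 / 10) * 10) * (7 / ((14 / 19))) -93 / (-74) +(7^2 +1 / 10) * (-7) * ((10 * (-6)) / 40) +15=5436787 / 22940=237.00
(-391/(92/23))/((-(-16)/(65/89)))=-25415/5696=-4.46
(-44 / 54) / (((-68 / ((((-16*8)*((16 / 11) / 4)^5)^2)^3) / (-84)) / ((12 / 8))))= -35494216806390423241907689750528 / 80901774155746070295136271949441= -0.44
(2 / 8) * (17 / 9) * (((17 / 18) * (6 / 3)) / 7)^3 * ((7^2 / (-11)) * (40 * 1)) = -835210 / 505197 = -1.65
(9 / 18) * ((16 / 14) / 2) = 2 / 7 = 0.29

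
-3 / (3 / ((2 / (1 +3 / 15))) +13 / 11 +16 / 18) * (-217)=322245 / 1916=168.19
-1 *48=-48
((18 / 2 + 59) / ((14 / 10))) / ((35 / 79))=5372 / 49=109.63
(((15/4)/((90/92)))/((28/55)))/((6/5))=6325/1008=6.27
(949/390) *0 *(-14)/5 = 0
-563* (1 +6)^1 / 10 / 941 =-0.42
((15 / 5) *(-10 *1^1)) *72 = -2160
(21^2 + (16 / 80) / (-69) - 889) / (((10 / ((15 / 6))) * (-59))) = 154561 / 81420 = 1.90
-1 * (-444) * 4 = 1776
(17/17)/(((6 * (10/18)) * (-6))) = -1/20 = -0.05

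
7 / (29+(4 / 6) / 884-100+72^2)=9282 / 6779839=0.00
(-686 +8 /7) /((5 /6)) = -28764 /35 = -821.83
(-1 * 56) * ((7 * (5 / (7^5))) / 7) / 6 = -20 / 7203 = -0.00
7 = 7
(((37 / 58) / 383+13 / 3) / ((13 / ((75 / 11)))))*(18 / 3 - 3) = 1969725 / 288782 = 6.82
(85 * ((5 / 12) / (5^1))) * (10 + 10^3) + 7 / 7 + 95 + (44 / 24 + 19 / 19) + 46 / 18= 65300 / 9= 7255.56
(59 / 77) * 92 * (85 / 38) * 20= 4613800 / 1463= 3153.66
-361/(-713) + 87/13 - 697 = -689.80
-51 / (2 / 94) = -2397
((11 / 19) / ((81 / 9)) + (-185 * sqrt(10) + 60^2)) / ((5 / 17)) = 10465387 / 855 - 629 * sqrt(10) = 10251.15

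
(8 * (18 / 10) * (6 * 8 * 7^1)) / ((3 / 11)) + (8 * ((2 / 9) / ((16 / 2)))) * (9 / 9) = 798346 / 45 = 17741.02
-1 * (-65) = 65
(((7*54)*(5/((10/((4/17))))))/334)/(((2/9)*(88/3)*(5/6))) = 0.02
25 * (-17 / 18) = -425 / 18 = -23.61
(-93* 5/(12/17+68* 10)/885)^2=277729/466144831504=0.00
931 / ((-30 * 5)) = -931 / 150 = -6.21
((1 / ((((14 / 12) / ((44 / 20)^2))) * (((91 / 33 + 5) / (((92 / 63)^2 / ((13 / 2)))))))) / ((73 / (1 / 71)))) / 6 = 704099 / 124799383800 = 0.00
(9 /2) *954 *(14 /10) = 30051 /5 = 6010.20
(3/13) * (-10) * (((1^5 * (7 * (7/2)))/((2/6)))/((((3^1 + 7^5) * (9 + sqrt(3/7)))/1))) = -9261/8216728 + 147 * sqrt(21)/8216728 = -0.00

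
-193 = -193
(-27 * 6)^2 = 26244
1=1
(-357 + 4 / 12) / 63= -1070 / 189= -5.66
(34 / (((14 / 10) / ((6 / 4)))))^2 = 65025 / 49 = 1327.04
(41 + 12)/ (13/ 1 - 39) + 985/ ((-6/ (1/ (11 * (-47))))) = -34699/ 20163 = -1.72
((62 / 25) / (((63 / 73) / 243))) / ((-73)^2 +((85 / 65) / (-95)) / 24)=724413456 / 5528304005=0.13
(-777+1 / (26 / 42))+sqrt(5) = -10080 / 13+sqrt(5) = -773.15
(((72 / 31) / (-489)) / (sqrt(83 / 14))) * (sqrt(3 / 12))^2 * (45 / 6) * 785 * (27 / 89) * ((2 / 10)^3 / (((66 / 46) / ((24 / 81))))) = -0.00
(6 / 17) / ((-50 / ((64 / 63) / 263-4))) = 66212 / 2347275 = 0.03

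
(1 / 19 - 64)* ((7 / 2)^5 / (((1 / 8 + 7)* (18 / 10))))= -3781575 / 1444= -2618.82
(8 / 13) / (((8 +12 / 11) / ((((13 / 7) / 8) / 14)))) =0.00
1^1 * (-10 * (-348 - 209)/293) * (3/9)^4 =5570/23733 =0.23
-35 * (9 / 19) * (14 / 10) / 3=-147 / 19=-7.74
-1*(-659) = 659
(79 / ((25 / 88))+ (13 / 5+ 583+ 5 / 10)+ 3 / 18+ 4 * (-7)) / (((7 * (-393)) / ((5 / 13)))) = -62726 / 536445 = -0.12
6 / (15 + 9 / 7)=7 / 19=0.37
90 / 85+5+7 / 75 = 7844 / 1275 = 6.15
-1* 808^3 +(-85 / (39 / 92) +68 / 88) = -452607279473 / 858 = -527514311.74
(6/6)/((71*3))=1/213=0.00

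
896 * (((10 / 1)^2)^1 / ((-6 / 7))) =-313600 / 3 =-104533.33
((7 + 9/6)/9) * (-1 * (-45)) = 85/2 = 42.50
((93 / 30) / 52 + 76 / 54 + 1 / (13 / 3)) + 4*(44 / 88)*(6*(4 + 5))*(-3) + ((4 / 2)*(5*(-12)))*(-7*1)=517.70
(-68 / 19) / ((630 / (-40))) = 272 / 1197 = 0.23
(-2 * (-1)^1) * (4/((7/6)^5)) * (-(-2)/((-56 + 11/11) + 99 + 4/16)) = 165888/991613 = 0.17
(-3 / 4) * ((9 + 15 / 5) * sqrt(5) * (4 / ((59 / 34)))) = -1224 * sqrt(5) / 59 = -46.39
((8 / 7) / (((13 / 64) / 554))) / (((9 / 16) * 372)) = 14.90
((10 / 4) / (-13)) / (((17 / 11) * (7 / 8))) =-220 / 1547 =-0.14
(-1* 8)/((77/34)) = -272/77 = -3.53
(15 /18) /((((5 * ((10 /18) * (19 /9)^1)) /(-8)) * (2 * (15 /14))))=-252 /475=-0.53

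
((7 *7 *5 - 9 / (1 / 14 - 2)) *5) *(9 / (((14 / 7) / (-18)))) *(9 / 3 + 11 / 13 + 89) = -122045805 / 13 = -9388138.85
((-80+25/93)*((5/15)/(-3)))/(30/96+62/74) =4389680/569997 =7.70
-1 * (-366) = 366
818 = 818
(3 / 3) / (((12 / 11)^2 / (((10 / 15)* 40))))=605 / 27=22.41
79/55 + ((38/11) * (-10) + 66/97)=-173007/5335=-32.43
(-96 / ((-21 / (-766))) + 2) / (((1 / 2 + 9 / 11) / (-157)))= 84616092 / 203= 416828.04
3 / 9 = 1 / 3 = 0.33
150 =150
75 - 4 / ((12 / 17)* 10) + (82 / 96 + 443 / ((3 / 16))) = 585109 / 240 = 2437.95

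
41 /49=0.84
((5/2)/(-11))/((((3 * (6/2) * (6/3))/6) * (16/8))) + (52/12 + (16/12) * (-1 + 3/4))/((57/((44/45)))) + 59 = 6662209/112860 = 59.03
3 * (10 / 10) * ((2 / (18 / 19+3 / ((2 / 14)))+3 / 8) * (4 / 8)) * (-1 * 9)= -13995 / 2224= -6.29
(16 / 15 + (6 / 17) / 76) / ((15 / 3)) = 10381 / 48450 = 0.21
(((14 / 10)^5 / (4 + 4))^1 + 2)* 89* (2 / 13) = 457371 / 12500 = 36.59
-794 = -794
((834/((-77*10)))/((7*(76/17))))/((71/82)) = -290649/7271110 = -0.04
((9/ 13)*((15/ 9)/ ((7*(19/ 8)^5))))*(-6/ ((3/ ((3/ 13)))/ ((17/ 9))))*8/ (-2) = 22282240/ 2929225117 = 0.01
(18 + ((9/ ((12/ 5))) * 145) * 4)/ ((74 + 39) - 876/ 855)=19.58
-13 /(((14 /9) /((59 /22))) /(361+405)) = -2643849 /154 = -17167.85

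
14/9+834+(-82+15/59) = 400273/531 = 753.81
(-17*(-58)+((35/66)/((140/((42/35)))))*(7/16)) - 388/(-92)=80168161/80960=990.22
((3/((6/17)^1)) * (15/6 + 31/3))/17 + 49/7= 161/12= 13.42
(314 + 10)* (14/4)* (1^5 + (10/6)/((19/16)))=51786/19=2725.58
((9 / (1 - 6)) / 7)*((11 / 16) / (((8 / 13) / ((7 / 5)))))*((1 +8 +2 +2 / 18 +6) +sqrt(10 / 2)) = -11011 / 1600 - 1287*sqrt(5) / 3200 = -7.78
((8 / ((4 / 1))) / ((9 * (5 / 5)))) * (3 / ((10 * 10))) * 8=4 / 75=0.05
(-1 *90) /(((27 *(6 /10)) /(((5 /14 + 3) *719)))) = -844825 /63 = -13409.92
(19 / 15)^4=2.57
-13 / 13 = -1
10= 10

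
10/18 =5/9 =0.56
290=290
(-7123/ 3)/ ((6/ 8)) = -28492/ 9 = -3165.78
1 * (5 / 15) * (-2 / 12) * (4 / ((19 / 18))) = -4 / 19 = -0.21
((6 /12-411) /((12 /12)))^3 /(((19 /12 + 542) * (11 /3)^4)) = -134473201623 /191006486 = -704.02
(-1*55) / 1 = -55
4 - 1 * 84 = -80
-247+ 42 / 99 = -8137 / 33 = -246.58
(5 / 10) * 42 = 21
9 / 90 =1 / 10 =0.10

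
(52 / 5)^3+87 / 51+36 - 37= 2391836 / 2125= 1125.57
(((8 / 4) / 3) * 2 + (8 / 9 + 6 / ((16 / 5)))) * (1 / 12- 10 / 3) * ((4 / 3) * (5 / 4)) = -19175 / 864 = -22.19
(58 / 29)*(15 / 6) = 5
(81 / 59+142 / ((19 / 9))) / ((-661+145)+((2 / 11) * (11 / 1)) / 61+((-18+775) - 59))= 4693401 / 12447584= 0.38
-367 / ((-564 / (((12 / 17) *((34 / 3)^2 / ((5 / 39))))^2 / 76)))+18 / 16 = 2294957591 / 535800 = 4283.24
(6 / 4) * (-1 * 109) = -327 / 2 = -163.50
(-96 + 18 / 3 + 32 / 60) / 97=-1342 / 1455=-0.92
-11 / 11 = -1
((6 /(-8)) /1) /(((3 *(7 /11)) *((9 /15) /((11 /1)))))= -605 /84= -7.20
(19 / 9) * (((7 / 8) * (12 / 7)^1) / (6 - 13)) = -19 / 42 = -0.45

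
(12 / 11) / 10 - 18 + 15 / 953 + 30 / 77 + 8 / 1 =-9.49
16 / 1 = 16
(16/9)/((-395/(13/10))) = -104/17775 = -0.01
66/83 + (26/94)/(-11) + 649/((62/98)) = 1365637044/1330241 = 1026.61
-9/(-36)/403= 1/1612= 0.00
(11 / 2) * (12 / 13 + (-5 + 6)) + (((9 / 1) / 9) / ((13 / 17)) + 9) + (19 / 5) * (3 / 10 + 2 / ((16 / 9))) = 68379 / 2600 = 26.30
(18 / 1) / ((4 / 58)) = 261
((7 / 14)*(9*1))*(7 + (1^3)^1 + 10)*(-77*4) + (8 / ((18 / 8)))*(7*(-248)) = -280084 / 9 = -31120.44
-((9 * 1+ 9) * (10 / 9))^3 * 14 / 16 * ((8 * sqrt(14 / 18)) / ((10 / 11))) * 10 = -543260.94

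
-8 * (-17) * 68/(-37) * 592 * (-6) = 887808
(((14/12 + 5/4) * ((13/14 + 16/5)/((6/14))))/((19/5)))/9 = 8381/12312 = 0.68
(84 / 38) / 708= 7 / 2242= 0.00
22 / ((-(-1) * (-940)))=-11 / 470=-0.02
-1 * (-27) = 27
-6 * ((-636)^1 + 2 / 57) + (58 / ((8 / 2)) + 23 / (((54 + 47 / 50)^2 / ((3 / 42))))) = 3830.29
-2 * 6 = -12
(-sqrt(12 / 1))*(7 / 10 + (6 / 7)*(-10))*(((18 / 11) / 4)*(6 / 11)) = 14877*sqrt(3) / 4235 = 6.08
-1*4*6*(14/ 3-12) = 176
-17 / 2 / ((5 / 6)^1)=-51 / 5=-10.20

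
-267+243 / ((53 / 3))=-13422 / 53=-253.25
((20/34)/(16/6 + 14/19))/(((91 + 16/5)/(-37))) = -17575/258893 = -0.07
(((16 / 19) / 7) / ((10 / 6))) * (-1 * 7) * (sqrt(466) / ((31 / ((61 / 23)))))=-2928 * sqrt(466) / 67735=-0.93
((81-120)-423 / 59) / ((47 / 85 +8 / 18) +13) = -520965 / 157943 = -3.30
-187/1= -187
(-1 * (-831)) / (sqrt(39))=277 * sqrt(39) / 13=133.07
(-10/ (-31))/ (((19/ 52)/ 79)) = 41080/ 589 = 69.75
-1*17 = -17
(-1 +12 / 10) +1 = 6 / 5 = 1.20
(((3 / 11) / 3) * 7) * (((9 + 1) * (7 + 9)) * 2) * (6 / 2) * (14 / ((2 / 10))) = 470400 / 11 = 42763.64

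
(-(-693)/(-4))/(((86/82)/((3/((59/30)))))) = -1278585/5074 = -251.99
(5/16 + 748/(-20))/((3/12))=-2967/20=-148.35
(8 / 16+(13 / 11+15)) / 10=367 / 220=1.67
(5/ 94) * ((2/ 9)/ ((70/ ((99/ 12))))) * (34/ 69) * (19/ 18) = 3553/ 4903416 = 0.00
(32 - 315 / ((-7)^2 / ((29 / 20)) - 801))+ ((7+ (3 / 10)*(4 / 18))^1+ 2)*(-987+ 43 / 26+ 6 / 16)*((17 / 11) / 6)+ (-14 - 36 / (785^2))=-80527563359543251 / 35290543924350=-2281.85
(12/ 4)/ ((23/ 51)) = 153/ 23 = 6.65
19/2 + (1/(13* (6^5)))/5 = 4801681/505440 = 9.50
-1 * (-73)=73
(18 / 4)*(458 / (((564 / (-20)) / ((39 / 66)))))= -44655 / 1034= -43.19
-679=-679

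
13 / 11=1.18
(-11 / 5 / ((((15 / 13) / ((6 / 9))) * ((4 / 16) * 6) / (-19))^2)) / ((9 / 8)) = -85900672 / 820125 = -104.74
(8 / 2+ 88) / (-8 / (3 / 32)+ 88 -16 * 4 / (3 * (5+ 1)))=-207 / 2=-103.50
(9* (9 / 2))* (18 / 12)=60.75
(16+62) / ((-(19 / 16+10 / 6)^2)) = -179712 / 18769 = -9.57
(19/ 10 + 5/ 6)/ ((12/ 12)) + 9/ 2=217/ 30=7.23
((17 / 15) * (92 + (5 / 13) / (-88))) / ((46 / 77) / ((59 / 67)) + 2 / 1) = 246303701 / 6327360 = 38.93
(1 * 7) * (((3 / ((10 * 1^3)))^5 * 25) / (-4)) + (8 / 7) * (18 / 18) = 116093 / 112000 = 1.04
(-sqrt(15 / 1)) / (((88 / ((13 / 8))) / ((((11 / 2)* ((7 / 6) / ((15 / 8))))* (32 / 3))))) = -2.61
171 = 171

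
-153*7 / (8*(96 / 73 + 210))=-8687 / 13712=-0.63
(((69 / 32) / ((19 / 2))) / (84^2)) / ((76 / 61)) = 1403 / 54340608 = 0.00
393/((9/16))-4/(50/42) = 695.31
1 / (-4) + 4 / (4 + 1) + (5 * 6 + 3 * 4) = 851 / 20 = 42.55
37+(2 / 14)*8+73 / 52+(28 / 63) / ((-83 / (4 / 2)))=10750153 / 271908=39.54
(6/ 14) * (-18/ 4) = -27/ 14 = -1.93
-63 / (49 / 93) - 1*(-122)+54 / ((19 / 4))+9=3032 / 133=22.80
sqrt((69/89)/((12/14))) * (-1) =-sqrt(28658)/178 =-0.95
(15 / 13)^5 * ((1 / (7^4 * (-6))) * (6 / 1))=-0.00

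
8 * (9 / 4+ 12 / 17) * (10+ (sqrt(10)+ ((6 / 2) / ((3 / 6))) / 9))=402 * sqrt(10) / 17+ 4288 / 17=327.01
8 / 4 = 2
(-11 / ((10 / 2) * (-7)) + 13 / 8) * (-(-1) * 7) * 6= 1629 / 20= 81.45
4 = 4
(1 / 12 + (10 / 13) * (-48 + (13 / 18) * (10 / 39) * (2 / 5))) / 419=-51643 / 588276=-0.09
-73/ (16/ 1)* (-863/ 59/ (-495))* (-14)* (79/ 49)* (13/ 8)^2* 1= 841099649/ 104670720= 8.04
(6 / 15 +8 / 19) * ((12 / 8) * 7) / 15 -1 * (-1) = 748 / 475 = 1.57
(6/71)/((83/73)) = 438/5893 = 0.07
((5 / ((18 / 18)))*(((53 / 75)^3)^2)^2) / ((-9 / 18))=-0.16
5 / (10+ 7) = 0.29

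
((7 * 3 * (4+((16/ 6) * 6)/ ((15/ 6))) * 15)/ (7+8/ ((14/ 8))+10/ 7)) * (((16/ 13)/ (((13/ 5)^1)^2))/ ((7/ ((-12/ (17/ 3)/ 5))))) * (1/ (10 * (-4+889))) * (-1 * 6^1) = 20736/ 11017955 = 0.00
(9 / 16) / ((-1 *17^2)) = -9 / 4624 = -0.00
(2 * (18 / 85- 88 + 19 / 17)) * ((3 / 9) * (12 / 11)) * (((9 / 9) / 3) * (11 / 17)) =-58936 / 4335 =-13.60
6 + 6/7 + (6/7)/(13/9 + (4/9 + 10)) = 5190/749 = 6.93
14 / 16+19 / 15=257 / 120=2.14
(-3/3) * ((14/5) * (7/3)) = -98/15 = -6.53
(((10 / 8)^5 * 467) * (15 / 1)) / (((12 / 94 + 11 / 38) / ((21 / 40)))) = 16420595625 / 610304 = 26905.60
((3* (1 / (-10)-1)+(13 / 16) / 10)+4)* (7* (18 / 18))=175 / 32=5.47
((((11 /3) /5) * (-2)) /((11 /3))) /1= -2 /5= -0.40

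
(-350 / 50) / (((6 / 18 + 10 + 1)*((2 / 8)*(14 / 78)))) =-234 / 17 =-13.76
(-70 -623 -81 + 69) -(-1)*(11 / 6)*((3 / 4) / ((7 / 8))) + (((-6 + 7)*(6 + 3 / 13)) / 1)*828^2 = 4271012.26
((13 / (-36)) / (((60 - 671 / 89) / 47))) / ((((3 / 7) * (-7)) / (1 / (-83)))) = -54379 / 41852916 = -0.00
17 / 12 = 1.42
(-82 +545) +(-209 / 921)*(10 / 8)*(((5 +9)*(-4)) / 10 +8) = 141932 / 307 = 462.32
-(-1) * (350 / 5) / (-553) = -10 / 79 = -0.13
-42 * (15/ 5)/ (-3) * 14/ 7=84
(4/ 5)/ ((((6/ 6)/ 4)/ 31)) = 496/ 5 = 99.20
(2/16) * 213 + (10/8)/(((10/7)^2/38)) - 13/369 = 184001/3690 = 49.86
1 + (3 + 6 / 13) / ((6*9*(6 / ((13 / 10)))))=73 / 72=1.01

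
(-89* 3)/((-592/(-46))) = -6141/296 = -20.75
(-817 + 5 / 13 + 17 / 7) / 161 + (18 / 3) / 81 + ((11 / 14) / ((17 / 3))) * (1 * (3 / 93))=-2075732507 / 416938158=-4.98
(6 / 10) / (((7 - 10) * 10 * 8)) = -1 / 400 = -0.00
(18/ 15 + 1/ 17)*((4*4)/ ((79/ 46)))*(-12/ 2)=-472512/ 6715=-70.37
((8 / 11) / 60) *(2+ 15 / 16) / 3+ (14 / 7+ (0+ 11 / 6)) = 15227 / 3960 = 3.85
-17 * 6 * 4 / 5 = -408 / 5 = -81.60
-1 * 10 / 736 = -0.01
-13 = -13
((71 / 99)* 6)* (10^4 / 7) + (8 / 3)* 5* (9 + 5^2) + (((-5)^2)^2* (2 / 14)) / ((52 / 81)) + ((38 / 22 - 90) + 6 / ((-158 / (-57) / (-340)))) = 1871128409 / 316316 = 5915.38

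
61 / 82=0.74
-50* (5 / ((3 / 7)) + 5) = -2500 / 3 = -833.33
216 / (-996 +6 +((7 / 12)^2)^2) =-4478976 / 20526239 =-0.22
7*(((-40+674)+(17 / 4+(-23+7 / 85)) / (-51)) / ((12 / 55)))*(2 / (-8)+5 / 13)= 5928949873 / 2164032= 2739.77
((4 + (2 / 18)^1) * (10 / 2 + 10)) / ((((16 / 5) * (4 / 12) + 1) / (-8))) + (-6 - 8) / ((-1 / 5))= -5230 / 31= -168.71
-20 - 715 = -735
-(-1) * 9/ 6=3/ 2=1.50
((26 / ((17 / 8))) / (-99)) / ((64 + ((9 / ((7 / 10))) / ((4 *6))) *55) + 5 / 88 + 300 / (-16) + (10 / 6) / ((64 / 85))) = -0.00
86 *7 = 602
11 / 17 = 0.65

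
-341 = -341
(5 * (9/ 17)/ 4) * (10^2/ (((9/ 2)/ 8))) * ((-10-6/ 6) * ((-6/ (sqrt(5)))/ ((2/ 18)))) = 31252.34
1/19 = 0.05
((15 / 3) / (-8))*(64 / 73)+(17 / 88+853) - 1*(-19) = 5599449 / 6424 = 871.65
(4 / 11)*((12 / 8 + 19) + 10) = 122 / 11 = 11.09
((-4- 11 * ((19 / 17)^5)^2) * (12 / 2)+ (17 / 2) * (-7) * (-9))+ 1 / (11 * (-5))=68914323789326827 / 221759329049390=310.76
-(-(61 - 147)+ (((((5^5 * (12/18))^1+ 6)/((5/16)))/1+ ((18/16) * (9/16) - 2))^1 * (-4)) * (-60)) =-12834927/8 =-1604365.88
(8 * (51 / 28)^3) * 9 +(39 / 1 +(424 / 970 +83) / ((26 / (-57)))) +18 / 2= 5193043887 / 17300920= 300.16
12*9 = 108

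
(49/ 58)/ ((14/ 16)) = 28/ 29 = 0.97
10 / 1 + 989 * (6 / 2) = 2977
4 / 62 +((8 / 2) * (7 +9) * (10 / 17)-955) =-483411 / 527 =-917.29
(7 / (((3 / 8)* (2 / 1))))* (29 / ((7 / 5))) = 580 / 3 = 193.33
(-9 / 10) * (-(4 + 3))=63 / 10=6.30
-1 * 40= -40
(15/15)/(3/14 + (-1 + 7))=14/87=0.16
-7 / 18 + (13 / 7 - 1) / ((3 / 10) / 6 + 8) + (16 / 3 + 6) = 224179 / 20286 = 11.05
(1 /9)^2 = 1 /81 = 0.01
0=0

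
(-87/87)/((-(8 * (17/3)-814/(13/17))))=-39/39746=-0.00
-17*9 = -153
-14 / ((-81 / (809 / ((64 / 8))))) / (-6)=-5663 / 1944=-2.91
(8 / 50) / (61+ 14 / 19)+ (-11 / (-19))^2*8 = 28414036 / 10586325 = 2.68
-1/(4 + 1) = -0.20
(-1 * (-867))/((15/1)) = 289/5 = 57.80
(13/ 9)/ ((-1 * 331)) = -13/ 2979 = -0.00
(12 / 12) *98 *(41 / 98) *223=9143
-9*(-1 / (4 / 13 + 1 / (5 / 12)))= 585 / 176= 3.32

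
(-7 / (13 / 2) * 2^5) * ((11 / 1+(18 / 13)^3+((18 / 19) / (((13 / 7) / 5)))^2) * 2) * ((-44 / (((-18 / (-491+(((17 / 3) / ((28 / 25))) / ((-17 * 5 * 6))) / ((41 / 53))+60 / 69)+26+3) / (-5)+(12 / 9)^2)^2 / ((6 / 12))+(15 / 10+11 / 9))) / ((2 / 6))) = 415621495836120669300417279513600 / 79757647909148423775162644029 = 5211.06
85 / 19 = 4.47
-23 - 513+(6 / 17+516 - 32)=-878 / 17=-51.65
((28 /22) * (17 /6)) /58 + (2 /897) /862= 15336049 /246655266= 0.06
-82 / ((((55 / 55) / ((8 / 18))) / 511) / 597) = -33353992 / 3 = -11117997.33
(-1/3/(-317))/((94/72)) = 12/14899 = 0.00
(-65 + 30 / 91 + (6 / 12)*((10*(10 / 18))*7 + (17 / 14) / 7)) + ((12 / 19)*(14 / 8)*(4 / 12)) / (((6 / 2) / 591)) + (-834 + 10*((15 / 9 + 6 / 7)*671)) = 7027186507 / 435708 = 16128.20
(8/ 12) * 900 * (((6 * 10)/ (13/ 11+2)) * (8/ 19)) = 633600/ 133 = 4763.91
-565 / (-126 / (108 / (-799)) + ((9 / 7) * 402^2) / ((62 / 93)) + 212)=-23730 / 13137979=-0.00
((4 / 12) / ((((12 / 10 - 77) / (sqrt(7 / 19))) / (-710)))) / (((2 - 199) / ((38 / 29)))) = -0.01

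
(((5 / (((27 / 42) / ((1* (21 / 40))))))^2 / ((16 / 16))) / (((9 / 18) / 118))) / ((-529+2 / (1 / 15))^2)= 141659 / 8964036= 0.02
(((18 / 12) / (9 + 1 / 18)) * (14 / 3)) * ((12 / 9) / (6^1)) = 28 / 163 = 0.17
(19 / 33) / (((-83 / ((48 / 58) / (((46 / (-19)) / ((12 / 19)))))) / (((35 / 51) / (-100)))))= -0.00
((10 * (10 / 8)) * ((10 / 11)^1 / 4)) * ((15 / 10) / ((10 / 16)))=75 / 11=6.82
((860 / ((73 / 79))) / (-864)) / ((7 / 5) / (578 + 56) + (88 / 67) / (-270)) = 405.51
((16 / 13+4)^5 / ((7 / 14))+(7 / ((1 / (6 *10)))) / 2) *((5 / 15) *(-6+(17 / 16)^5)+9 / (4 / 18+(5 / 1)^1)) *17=23891.98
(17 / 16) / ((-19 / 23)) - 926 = -281895 / 304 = -927.29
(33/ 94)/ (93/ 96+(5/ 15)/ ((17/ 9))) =8976/ 29281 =0.31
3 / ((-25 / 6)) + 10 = 232 / 25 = 9.28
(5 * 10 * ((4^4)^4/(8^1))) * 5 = 134217728000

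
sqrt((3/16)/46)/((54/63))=7 *sqrt(138)/1104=0.07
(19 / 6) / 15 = 19 / 90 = 0.21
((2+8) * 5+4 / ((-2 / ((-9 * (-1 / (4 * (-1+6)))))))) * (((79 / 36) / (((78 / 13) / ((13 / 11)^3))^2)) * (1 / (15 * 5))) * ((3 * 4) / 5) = 187227094301 / 717482205000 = 0.26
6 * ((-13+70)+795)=5112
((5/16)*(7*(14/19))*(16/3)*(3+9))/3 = 1960/57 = 34.39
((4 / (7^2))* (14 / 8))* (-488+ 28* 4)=-376 / 7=-53.71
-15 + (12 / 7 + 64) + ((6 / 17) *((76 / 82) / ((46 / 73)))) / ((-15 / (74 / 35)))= 142069849 / 2805425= 50.64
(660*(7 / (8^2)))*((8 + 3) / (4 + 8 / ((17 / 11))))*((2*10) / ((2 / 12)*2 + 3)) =215985 / 416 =519.19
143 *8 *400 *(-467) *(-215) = 45945328000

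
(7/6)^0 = 1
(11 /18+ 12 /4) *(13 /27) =845 /486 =1.74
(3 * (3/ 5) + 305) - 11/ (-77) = 10743/ 35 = 306.94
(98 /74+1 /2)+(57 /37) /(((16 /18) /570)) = 989.70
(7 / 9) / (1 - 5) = -7 / 36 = -0.19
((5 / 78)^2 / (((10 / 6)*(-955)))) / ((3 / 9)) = -1 / 129116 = -0.00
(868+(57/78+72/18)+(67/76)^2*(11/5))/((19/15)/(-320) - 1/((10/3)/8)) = -19697998020/54152527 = -363.75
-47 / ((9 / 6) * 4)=-7.83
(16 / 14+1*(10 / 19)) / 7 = 222 / 931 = 0.24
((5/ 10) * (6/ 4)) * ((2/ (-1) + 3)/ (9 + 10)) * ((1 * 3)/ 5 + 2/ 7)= 93/ 2660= 0.03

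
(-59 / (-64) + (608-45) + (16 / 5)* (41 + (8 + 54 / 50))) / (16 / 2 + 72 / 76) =110075037 / 1360000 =80.94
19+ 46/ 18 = 194/ 9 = 21.56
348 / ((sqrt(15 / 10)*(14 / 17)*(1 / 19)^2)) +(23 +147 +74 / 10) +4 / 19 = 16873 / 95 +355946*sqrt(6) / 7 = 124732.76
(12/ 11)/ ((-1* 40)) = -3/ 110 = -0.03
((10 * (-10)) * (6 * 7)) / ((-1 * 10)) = 420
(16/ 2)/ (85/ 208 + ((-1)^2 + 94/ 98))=81536/ 24133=3.38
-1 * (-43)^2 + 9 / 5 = -9236 / 5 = -1847.20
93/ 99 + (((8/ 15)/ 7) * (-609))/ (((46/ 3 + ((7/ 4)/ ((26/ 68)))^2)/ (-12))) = 17974651/ 1103685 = 16.29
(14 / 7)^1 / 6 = 1 / 3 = 0.33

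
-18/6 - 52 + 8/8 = -54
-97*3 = -291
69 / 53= 1.30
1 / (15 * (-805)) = -1 / 12075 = -0.00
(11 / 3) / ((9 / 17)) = 187 / 27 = 6.93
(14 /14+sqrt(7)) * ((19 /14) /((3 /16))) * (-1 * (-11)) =1672 /21+1672 * sqrt(7) /21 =290.27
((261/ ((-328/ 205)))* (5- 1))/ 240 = -87/ 32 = -2.72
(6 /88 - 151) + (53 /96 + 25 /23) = -3626023 /24288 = -149.29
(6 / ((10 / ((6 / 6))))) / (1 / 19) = 57 / 5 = 11.40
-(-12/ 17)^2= -144/ 289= -0.50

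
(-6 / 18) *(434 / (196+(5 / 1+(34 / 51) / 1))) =-434 / 605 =-0.72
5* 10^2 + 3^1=503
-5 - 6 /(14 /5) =-50 /7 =-7.14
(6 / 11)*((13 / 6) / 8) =13 / 88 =0.15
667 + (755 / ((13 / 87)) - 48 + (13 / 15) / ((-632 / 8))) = 87372251 / 15405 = 5671.68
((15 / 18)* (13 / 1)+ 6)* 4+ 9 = 229 / 3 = 76.33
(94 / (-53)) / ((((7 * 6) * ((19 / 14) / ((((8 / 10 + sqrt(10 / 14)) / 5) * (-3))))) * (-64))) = -47 * sqrt(35) / 1127840 - 47 / 201400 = -0.00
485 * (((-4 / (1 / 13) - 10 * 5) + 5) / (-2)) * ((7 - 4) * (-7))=-987945 / 2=-493972.50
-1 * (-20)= 20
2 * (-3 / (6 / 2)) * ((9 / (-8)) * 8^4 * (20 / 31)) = 184320 / 31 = 5945.81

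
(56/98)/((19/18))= 0.54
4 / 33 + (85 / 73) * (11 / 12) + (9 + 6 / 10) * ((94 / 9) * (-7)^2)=78922939 / 16060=4914.26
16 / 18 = 8 / 9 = 0.89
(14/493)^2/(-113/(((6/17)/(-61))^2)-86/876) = -515088/2156019416014811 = -0.00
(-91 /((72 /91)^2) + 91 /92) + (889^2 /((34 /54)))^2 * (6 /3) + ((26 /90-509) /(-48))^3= 1649087454668962815633737 /523331604000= 3151132937633.48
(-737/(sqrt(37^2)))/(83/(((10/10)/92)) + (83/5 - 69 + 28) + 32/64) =-7370/2816477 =-0.00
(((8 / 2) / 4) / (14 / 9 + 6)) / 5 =9 / 340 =0.03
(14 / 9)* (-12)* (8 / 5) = -448 / 15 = -29.87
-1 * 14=-14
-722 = -722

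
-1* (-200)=200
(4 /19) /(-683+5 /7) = -7 /22686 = -0.00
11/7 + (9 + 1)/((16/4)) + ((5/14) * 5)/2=139/28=4.96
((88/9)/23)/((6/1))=44/621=0.07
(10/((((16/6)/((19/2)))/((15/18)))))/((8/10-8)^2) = 11875/20736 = 0.57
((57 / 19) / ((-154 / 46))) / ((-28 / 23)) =1587 / 2156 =0.74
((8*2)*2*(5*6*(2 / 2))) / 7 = 960 / 7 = 137.14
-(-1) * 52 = 52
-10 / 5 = -2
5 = 5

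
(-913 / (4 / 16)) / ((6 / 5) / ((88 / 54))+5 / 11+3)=-401720 / 461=-871.41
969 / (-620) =-969 / 620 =-1.56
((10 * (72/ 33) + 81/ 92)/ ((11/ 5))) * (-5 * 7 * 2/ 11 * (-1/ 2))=4019925/ 122452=32.83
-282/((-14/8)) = 1128/7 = 161.14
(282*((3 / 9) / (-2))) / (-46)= 47 / 46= 1.02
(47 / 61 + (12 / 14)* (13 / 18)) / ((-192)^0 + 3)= 445 / 1281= 0.35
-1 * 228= -228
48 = 48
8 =8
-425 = -425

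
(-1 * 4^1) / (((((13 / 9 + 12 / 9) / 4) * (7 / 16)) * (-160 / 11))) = 792 / 875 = 0.91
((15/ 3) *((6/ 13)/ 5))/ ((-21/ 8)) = -16/ 91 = -0.18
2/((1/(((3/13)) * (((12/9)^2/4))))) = 8/39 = 0.21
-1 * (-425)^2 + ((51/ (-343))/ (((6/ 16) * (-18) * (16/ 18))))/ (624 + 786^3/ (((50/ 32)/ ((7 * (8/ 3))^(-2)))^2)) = -1226327249871250/ 6789355017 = -180625.00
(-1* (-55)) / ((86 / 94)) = 2585 / 43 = 60.12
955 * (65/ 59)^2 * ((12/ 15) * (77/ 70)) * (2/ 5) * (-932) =-1323697232/ 3481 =-380263.50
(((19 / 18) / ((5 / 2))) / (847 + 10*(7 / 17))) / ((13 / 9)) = 323 / 940485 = 0.00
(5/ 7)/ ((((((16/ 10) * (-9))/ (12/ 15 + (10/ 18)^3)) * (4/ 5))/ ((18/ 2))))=-0.54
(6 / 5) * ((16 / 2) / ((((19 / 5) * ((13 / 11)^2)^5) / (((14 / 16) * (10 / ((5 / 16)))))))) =34859898663744 / 2619311345131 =13.31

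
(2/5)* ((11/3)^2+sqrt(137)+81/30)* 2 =4* sqrt(137)/5+2906/225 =22.28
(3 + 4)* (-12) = -84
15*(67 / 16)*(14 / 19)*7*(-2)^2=49245 / 38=1295.92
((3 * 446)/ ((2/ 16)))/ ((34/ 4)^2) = 42816/ 289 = 148.15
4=4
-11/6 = -1.83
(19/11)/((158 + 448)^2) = 19/4039596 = 0.00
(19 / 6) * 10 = 95 / 3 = 31.67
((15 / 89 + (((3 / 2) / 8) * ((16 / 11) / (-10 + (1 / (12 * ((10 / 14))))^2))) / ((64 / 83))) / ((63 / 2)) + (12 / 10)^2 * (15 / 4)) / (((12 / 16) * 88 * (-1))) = -39943532611 / 487816961940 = -0.08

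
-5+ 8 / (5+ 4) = -37 / 9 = -4.11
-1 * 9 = -9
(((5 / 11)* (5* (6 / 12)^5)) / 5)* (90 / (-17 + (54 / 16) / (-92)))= -10350 / 137929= -0.08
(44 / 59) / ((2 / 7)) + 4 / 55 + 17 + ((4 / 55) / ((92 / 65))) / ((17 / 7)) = 25000406 / 1268795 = 19.70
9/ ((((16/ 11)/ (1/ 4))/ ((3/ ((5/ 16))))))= 14.85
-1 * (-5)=5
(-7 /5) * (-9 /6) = 21 /10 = 2.10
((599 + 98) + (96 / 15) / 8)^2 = 12173121 / 25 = 486924.84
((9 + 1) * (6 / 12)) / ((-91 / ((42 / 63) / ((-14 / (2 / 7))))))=10 / 13377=0.00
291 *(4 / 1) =1164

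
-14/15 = -0.93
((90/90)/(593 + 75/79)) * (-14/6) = -553/140766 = -0.00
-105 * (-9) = 945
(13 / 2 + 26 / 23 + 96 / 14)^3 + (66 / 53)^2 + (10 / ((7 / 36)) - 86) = 282075123763921 / 93781970632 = 3007.78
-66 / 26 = -33 / 13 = -2.54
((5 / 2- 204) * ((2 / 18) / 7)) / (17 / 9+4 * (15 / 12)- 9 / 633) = -0.47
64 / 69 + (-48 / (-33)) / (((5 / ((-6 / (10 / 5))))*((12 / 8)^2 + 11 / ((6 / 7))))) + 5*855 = 2937073501 / 686895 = 4275.87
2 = 2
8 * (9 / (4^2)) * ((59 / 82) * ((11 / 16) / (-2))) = -5841 / 5248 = -1.11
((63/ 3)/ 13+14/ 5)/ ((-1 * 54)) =-287/ 3510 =-0.08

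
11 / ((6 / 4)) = 22 / 3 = 7.33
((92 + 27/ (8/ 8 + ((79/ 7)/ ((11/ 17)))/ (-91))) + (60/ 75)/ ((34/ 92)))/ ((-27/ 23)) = -156951287/ 1444320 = -108.67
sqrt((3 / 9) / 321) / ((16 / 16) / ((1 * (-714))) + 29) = 238 * sqrt(107) / 2215435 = 0.00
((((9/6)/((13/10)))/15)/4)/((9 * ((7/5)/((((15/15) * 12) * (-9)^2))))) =135/91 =1.48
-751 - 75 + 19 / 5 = -4111 / 5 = -822.20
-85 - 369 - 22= -476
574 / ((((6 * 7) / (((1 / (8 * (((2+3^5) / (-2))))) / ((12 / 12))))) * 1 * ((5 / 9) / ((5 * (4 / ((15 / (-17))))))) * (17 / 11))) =451 / 1225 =0.37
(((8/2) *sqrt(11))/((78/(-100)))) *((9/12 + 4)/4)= -475 *sqrt(11)/78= -20.20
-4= -4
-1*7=-7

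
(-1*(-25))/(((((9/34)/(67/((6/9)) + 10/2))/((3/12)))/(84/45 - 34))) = -4322335/54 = -80043.24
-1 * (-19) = 19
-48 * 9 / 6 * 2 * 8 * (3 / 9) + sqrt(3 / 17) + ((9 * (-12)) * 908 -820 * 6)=-103368 + sqrt(51) / 17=-103367.58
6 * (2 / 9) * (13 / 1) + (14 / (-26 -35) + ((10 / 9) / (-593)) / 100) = 55682639 / 3255570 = 17.10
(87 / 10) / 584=87 / 5840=0.01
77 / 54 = 1.43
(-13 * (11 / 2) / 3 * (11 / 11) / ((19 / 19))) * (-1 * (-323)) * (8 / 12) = -46189 / 9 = -5132.11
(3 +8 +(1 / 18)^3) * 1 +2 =75817 / 5832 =13.00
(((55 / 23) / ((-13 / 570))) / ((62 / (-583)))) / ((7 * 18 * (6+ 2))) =3046175 / 3114384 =0.98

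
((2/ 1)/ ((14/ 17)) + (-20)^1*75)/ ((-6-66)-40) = 10483/ 784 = 13.37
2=2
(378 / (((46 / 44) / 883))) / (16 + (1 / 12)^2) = 19945.22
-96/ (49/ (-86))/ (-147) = -2752/ 2401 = -1.15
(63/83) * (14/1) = 882/83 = 10.63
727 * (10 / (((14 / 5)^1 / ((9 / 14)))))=1669.13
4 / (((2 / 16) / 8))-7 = 249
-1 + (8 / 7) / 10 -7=-276 / 35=-7.89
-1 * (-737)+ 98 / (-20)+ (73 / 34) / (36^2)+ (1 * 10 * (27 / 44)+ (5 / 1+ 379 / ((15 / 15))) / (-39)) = 22948539331 / 31505760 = 728.39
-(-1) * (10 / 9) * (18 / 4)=5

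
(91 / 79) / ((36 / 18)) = 0.58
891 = 891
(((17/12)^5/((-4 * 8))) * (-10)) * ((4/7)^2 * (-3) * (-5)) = 35496425/4064256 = 8.73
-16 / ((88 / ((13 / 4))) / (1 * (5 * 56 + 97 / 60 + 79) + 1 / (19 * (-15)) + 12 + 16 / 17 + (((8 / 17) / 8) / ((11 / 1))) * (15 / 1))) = -345156123 / 1563320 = -220.78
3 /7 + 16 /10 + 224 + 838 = 37241 /35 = 1064.03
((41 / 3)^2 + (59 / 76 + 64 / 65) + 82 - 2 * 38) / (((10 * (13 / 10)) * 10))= 8649191 / 5779800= 1.50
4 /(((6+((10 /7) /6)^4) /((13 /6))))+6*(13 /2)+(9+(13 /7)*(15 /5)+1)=457787716 /8172577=56.02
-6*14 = -84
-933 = -933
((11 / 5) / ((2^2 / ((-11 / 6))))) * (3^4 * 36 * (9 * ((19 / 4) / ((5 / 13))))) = -65362869 / 200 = -326814.34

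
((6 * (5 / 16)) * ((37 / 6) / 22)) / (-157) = -185 / 55264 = -0.00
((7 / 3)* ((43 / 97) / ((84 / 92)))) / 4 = 989 / 3492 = 0.28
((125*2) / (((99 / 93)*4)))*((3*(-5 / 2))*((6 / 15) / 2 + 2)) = -3875 / 4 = -968.75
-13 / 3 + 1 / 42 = -181 / 42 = -4.31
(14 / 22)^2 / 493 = 49 / 59653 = 0.00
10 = 10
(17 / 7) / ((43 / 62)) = 1054 / 301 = 3.50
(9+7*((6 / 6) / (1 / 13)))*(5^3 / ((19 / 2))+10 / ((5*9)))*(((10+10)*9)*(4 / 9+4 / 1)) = 183040000 / 171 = 1070409.36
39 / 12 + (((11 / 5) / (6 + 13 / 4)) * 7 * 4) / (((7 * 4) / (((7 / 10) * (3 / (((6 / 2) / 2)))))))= 3.58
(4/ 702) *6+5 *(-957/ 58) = -19297/ 234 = -82.47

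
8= 8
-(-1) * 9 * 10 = 90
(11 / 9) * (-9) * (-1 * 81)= 891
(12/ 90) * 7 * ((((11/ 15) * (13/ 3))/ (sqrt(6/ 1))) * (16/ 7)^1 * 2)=4576 * sqrt(6)/ 2025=5.54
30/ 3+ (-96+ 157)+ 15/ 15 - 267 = -195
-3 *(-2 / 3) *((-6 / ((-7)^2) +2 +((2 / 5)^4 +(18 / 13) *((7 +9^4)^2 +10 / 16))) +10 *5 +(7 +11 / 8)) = 190241526582161 / 1592500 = 119460927.21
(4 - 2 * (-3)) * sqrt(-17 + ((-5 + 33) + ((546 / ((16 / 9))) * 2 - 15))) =5 * sqrt(2441) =247.03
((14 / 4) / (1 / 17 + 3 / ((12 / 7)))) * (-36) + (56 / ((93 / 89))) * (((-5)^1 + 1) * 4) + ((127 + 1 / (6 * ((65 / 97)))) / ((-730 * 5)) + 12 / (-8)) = -928.66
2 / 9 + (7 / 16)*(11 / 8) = 949 / 1152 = 0.82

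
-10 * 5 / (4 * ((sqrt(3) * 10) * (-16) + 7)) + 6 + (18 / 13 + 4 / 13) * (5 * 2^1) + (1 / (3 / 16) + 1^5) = 2000 * sqrt(3) / 76751 + 175152607 / 5986578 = 29.30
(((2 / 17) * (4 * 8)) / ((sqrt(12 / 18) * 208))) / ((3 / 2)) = 4 * sqrt(6) / 663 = 0.01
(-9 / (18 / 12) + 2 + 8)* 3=12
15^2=225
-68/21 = -3.24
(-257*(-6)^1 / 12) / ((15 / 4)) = 514 / 15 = 34.27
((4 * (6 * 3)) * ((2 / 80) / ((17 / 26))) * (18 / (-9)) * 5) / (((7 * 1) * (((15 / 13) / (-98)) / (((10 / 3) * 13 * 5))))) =1230320 / 17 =72371.76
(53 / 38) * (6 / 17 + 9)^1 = 13.04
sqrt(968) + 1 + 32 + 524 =22 * sqrt(2) + 557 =588.11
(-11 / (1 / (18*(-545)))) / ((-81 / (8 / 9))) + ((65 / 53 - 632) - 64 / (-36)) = -7784039 / 4293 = -1813.19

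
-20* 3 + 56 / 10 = -272 / 5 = -54.40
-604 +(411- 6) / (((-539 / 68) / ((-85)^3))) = 16912676944 / 539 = 31377879.30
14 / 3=4.67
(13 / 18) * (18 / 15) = 13 / 15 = 0.87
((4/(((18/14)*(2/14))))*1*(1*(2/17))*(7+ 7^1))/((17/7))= 38416/2601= 14.77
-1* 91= -91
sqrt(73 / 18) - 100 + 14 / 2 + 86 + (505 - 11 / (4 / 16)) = sqrt(146) / 6 + 454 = 456.01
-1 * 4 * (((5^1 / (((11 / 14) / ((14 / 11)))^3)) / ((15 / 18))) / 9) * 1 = -60236288 / 5314683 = -11.33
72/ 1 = 72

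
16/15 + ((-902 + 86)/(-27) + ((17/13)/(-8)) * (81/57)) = 2761553/88920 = 31.06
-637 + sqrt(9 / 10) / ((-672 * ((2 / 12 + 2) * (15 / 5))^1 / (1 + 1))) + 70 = -567-sqrt(10) / 7280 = -567.00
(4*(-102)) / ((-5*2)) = 204 / 5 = 40.80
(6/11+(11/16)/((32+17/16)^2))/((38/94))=79006154/58486769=1.35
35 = 35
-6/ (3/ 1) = -2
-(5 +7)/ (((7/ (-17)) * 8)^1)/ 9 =0.40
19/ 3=6.33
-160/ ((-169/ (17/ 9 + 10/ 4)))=4.16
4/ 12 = 0.33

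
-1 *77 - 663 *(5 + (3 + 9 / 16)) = -92063 / 16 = -5753.94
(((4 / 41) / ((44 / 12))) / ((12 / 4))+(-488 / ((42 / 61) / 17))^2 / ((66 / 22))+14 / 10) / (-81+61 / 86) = -12416013483753826 / 20600135325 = -602715.14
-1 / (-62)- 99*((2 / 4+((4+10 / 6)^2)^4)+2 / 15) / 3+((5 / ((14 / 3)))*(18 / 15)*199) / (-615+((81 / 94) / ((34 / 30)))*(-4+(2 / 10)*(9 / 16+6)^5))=-11465749838243549701570112 / 326788626458035035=-35086134.92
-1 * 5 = -5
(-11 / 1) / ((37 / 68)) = -748 / 37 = -20.22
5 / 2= 2.50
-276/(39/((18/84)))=-138/91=-1.52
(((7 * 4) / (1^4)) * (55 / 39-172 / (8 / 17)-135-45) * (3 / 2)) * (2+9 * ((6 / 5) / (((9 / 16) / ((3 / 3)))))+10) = -3564876 / 5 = -712975.20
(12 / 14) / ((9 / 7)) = 0.67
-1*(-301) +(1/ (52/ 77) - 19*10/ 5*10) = -4031/ 52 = -77.52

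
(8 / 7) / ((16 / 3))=3 / 14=0.21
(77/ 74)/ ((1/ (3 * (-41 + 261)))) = 25410/ 37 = 686.76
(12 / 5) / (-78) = -2 / 65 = -0.03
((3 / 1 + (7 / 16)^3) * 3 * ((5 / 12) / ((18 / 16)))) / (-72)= -0.05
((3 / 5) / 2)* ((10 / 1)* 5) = 15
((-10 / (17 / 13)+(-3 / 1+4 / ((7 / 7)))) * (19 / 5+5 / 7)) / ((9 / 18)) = -35708 / 595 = -60.01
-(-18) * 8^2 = 1152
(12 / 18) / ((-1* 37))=-2 / 111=-0.02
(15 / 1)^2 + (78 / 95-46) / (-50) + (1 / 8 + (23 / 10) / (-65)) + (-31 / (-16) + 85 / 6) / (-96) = 32128637369 / 142272000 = 225.83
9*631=5679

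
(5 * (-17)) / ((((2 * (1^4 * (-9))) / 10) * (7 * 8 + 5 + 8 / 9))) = 425 / 557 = 0.76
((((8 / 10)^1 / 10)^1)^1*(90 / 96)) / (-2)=-3 / 80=-0.04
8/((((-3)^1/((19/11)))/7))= -1064/33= -32.24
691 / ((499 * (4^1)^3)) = 691 / 31936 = 0.02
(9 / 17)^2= 81 / 289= 0.28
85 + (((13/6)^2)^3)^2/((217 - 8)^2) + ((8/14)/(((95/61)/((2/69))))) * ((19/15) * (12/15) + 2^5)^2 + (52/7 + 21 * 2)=999597600619270455763/6834164600102400000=146.26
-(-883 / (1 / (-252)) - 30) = -222486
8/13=0.62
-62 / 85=-0.73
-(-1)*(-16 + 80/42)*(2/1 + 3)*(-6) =2960/7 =422.86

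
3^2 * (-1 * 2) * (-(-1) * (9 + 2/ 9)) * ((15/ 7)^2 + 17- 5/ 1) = -134958/ 49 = -2754.24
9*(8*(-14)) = -1008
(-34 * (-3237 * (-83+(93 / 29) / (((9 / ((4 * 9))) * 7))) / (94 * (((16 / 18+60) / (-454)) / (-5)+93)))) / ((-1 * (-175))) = -1852414317819 / 317328078515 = -5.84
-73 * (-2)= 146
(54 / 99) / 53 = 6 / 583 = 0.01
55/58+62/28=642/203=3.16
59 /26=2.27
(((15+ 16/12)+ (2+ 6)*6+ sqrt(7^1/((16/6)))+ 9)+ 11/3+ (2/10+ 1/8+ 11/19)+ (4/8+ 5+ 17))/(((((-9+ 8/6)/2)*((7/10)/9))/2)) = -294327/437-270*sqrt(42)/161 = -684.39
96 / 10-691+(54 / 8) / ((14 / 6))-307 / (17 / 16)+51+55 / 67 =-146005949 / 159460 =-915.63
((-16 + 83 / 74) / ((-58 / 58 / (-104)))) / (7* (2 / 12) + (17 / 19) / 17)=-6526728 / 5143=-1269.05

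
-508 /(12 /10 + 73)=-2540 /371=-6.85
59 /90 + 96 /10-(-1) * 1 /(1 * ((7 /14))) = 1103 /90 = 12.26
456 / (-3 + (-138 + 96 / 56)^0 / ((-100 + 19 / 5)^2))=-52750308 / 347029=-152.01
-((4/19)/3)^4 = -256/10556001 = -0.00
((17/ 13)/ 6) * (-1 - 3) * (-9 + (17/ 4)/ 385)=235331/ 30030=7.84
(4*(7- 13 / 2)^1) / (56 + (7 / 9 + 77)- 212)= -9 / 352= -0.03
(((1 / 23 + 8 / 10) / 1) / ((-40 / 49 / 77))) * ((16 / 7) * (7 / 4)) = -365981 / 1150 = -318.24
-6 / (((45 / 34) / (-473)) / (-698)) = -22450472 / 15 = -1496698.13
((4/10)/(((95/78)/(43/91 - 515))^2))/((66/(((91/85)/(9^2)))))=113999583568/7974264375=14.30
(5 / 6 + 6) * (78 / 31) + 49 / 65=36164 / 2015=17.95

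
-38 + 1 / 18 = -683 / 18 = -37.94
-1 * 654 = -654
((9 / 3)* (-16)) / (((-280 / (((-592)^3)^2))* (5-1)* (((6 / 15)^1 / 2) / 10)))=645686192410460160 / 7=92240884630065737.14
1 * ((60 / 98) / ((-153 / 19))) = -190 / 2499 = -0.08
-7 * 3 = -21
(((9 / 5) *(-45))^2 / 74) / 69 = 2187 / 1702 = 1.28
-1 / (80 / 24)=-3 / 10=-0.30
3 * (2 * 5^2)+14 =164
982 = 982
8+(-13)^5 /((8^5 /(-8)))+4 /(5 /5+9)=2028497 /20480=99.05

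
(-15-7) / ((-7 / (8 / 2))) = 88 / 7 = 12.57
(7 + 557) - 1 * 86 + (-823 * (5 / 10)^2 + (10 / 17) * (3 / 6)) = 18533 / 68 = 272.54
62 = 62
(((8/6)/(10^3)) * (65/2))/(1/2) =13/150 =0.09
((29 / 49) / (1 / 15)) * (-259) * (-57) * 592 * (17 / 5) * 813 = 1501263777456 / 7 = 214466253922.29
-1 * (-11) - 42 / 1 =-31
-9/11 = -0.82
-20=-20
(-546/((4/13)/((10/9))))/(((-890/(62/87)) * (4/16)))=146692/23229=6.32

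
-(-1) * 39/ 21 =13/ 7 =1.86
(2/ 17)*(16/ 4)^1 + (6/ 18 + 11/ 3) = 76/ 17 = 4.47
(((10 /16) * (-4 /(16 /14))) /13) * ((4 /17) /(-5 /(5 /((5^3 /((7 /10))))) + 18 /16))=490 /2196077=0.00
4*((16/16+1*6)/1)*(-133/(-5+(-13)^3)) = 1862/1101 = 1.69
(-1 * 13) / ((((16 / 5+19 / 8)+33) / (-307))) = 103.46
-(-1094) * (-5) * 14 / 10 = -7658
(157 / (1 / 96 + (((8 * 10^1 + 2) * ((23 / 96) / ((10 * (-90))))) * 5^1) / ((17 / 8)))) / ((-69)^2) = -1281120 / 1590703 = -0.81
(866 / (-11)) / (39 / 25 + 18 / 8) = -86600 / 4191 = -20.66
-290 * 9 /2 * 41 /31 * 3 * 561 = -90048915 /31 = -2904803.71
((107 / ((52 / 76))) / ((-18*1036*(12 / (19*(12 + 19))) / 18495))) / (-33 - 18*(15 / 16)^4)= 839930209280 / 5174974623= 162.31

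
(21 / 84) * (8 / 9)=2 / 9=0.22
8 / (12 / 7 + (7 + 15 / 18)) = 336 / 401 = 0.84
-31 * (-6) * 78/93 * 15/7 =2340/7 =334.29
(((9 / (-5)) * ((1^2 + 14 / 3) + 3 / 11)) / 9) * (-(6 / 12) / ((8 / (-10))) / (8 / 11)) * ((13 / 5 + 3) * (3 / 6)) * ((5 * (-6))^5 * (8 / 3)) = 185220000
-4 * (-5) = 20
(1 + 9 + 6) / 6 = 8 / 3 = 2.67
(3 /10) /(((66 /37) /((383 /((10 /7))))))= 99197 /2200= 45.09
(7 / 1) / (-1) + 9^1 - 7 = -5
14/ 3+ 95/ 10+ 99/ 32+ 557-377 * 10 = -306791/ 96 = -3195.74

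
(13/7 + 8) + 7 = 118/7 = 16.86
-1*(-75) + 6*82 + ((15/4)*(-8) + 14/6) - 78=1384/3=461.33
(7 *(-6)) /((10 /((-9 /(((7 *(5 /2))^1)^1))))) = 54 /25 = 2.16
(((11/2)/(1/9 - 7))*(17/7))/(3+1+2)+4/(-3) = -8627/5208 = -1.66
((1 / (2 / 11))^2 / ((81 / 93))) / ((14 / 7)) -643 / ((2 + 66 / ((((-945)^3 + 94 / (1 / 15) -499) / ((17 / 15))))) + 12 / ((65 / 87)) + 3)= -63173000570413 / 4798978569432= -13.16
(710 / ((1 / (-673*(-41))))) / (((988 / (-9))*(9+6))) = -5877309 / 494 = -11897.39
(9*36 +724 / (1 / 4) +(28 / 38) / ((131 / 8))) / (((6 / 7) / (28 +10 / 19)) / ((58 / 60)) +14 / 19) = 110228062749 / 26287508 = 4193.17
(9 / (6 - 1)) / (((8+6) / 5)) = 9 / 14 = 0.64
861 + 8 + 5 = 874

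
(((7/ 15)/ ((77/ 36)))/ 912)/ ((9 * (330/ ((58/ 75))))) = 0.00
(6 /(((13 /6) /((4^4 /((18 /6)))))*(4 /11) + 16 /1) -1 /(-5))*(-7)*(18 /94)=-4081203 /5297135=-0.77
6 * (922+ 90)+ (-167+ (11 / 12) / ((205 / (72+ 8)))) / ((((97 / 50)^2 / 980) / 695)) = -34894239581896 / 1157307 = -30151238.68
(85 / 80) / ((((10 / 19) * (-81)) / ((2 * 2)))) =-323 / 3240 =-0.10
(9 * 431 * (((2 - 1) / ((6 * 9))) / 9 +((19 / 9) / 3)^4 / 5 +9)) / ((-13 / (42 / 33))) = -145121522539 / 42220035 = -3437.27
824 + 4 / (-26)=10710 / 13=823.85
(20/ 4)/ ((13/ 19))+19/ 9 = 1102/ 117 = 9.42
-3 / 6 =-1 / 2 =-0.50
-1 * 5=-5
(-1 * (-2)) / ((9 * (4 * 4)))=1 / 72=0.01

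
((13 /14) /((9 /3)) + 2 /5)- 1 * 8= -1531 /210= -7.29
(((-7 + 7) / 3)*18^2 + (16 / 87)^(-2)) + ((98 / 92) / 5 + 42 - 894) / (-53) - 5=63408063 / 1560320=40.64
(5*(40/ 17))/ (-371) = -200/ 6307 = -0.03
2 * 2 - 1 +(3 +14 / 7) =8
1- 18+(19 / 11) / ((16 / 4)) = -729 / 44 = -16.57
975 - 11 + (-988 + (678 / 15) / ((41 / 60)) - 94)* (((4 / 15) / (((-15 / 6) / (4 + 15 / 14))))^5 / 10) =6465560126104708 / 6674431640625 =968.71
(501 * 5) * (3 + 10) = 32565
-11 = -11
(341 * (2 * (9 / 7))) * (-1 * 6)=-36828 / 7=-5261.14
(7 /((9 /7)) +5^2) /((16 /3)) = 137 /24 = 5.71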